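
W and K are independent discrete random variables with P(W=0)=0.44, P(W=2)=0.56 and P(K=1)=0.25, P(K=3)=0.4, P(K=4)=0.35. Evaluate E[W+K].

3.97

E[W+K] = Σ_w Σ_k (w+k) · P(W=w)P(K=k)
 = 1·0.11 + 3·0.176 + 4·0.154 + 3·0.14 + 5·0.224 + 6·0.196
 = 0.11 + 0.528 + 0.616 + 0.42 + 1.12 + 1.176
 = 3.97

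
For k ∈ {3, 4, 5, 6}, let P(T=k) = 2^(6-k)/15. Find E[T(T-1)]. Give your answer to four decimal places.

11.0667

E[T(T-1)] = Σ t(t-1)·P(T=t)
 = 6·8/15 + 12·4/15 + 20·2/15 + 30·1/15
 = 16/5 + 16/5 + 8/3 + 2
 = 166/15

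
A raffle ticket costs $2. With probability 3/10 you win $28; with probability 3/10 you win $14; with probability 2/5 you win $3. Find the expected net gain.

11.8

E[payout] = 28·3/10 + 14·3/10 + 3·2/5
 = 42/5 + 21/5 + 6/5
 = 69/5
Net = 69/5 - 2 = 59/5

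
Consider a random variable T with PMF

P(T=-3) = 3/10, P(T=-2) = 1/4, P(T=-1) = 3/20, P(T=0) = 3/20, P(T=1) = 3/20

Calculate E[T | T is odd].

P(T is odd) = 3/10 + 3/20 + 3/20 = 3/5.
E[T | T is odd] = [(-3)·3/10 + (-1)·3/20 + 1·3/20] / (3/5)
 = -9/10 / (3/5)
 = -3/2

-1.5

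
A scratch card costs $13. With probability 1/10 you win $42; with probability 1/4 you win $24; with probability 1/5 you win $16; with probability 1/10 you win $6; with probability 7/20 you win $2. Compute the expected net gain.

E[payout] = 42·1/10 + 24·1/4 + 16·1/5 + 6·1/10 + 2·7/20
 = 21/5 + 6 + 16/5 + 3/5 + 7/10
 = 147/10
Net = 147/10 - 13 = 17/10

1.7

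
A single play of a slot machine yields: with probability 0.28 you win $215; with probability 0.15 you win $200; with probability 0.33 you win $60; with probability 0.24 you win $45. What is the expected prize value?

E[payout] = 215·0.28 + 200·0.15 + 60·0.33 + 45·0.24
 = 60.2 + 30 + 19.8 + 10.8
 = 120.8

120.8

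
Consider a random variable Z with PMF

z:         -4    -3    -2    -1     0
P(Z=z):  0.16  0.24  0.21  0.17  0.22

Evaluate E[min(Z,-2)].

-2.56

E[min(Z,-2)] = Σ min(z,-2)·P(Z=z)
 = (-4)·0.16 + (-3)·0.24 + (-2)·0.21 + (-2)·0.17 + (-2)·0.22
 = (-0.64) + (-0.72) + (-0.42) + (-0.34) + (-0.44)
 = -2.56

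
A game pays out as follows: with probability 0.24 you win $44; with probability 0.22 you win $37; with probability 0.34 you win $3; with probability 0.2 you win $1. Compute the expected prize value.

19.92

E[payout] = 44·0.24 + 37·0.22 + 3·0.34 + 1·0.2
 = 10.56 + 8.14 + 1.02 + 0.2
 = 19.92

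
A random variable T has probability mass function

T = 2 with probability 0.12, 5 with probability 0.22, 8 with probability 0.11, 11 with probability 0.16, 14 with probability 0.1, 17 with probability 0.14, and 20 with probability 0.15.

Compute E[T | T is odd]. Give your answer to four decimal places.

10.0769

P(T is odd) = 0.22 + 0.16 + 0.14 = 0.52.
E[T | T is odd] = [5·0.22 + 11·0.16 + 17·0.14] / 0.52
 = 5.24 / 0.52
 = 131/13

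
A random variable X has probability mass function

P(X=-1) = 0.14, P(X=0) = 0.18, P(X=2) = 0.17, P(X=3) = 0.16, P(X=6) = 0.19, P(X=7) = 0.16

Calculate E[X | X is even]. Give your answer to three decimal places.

P(X is even) = 0.18 + 0.17 + 0.19 = 0.54.
E[X | X is even] = [0·0.18 + 2·0.17 + 6·0.19] / 0.54
 = 1.48 / 0.54
 = 74/27

2.741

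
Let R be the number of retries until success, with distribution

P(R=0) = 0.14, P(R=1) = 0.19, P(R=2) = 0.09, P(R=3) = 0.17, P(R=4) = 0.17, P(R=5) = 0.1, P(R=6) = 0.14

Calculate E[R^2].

E[R^2] = Σ r^2·P(R=r)
 = 0·0.14 + 1·0.19 + 4·0.09 + 9·0.17 + 16·0.17 + 25·0.1 + 36·0.14
 = 0 + 0.19 + 0.36 + 1.53 + 2.72 + 2.5 + 5.04
 = 12.34

12.34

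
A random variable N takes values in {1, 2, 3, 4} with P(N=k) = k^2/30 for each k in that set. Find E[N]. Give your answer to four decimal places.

E[N] = Σ n·P(N=n)
 = 1·1/30 + 2·2/15 + 3·3/10 + 4·8/15
 = 1/30 + 4/15 + 9/10 + 32/15
 = 10/3

3.3333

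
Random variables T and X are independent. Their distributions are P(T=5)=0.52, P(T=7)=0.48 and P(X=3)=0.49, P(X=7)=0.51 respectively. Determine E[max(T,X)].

E[max(T,X)] = Σ_t Σ_x max(t,x) · P(T=t)P(X=x)
 = 5·0.2548 + 7·0.2652 + 7·0.2352 + 7·0.2448
 = 1.274 + 1.8564 + 1.6464 + 1.7136
 = 6.4904

6.4904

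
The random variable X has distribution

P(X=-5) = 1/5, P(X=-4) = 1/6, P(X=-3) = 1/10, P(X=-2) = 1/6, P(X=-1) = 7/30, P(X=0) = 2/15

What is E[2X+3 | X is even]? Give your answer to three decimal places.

P(X is even) = 1/6 + 1/6 + 2/15 = 7/15.
E[2X+3 | X is even] = [(-5)·1/6 + (-1)·1/6 + 3·2/15] / (7/15)
 = -3/5 / (7/15)
 = -9/7

-1.286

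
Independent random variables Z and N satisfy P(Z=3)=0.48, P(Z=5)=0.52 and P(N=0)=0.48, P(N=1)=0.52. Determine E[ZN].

E[ZN] = Σ_z Σ_n zn · P(Z=z)P(N=n)
 = 0·0.2304 + 3·0.2496 + 0·0.2496 + 5·0.2704
 = 0 + 0.7488 + 0 + 1.352
 = 2.1008

2.1008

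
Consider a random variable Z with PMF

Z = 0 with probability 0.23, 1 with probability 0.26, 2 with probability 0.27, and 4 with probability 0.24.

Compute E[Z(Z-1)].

E[Z(Z-1)] = Σ z(z-1)·P(Z=z)
 = 0·0.23 + 0·0.26 + 2·0.27 + 12·0.24
 = 0 + 0 + 0.54 + 2.88
 = 3.42

3.42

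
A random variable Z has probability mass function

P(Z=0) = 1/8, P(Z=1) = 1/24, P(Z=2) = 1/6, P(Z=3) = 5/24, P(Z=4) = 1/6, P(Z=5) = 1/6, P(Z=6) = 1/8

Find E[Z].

E[Z] = Σ z·P(Z=z)
 = 0·1/8 + 1·1/24 + 2·1/6 + 3·5/24 + 4·1/6 + 5·1/6 + 6·1/8
 = 0 + 1/24 + 1/3 + 5/8 + 2/3 + 5/6 + 3/4
 = 13/4

3.25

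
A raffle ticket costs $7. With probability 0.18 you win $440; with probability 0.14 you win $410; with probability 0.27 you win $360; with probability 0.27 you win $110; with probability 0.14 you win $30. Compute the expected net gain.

260.7

E[payout] = 440·0.18 + 410·0.14 + 360·0.27 + 110·0.27 + 30·0.14
 = 79.2 + 57.4 + 97.2 + 29.7 + 4.2
 = 267.7
Net = 267.7 - 7 = 260.7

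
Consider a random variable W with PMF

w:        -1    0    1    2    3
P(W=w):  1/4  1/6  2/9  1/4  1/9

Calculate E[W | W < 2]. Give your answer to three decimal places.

P(W < 2) = 1/4 + 1/6 + 2/9 = 23/36.
E[W | W < 2] = [(-1)·1/4 + 0·1/6 + 1·2/9] / (23/36)
 = -1/36 / (23/36)
 = -1/23

-0.043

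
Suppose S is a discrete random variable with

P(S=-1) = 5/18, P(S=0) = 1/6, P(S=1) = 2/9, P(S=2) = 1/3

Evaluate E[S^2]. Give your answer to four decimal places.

1.8333

E[S^2] = Σ s^2·P(S=s)
 = 1·5/18 + 0·1/6 + 1·2/9 + 4·1/3
 = 5/18 + 0 + 2/9 + 4/3
 = 11/6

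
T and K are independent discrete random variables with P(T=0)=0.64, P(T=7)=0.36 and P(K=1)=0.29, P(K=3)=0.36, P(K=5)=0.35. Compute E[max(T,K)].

4.5168

E[max(T,K)] = Σ_t Σ_k max(t,k) · P(T=t)P(K=k)
 = 1·0.1856 + 3·0.2304 + 5·0.224 + 7·0.1044 + 7·0.1296 + 7·0.126
 = 0.1856 + 0.6912 + 1.12 + 0.7308 + 0.9072 + 0.882
 = 4.5168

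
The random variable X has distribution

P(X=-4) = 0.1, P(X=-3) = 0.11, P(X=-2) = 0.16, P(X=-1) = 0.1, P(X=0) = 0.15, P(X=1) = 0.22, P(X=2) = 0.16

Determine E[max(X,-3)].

-0.51

E[max(X,-3)] = Σ max(x,-3)·P(X=x)
 = (-3)·0.1 + (-3)·0.11 + (-2)·0.16 + (-1)·0.1 + 0·0.15 + 1·0.22 + 2·0.16
 = (-0.3) + (-0.33) + (-0.32) + (-0.1) + 0 + 0.22 + 0.32
 = -0.51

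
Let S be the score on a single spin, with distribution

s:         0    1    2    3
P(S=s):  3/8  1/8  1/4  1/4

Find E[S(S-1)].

2

E[S(S-1)] = Σ s(s-1)·P(S=s)
 = 0·3/8 + 0·1/8 + 2·1/4 + 6·1/4
 = 0 + 0 + 1/2 + 3/2
 = 2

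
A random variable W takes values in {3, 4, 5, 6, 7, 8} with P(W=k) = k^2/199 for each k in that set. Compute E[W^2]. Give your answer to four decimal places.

E[W^2] = Σ w^2·P(W=w)
 = 9·9/199 + 16·16/199 + 25·25/199 + 36·36/199 + 49·49/199 + 64·64/199
 = 81/199 + 256/199 + 625/199 + 1296/199 + 2401/199 + 4096/199
 = 8755/199

43.9950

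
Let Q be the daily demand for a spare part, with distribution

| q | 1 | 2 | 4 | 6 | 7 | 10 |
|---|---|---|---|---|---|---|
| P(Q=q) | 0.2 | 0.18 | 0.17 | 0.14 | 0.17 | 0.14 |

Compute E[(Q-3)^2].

E[(Q-3)^2] = Σ (q-3)^2·P(Q=q)
 = 4·0.2 + 1·0.18 + 1·0.17 + 9·0.14 + 16·0.17 + 49·0.14
 = 0.8 + 0.18 + 0.17 + 1.26 + 2.72 + 6.86
 = 11.99

11.99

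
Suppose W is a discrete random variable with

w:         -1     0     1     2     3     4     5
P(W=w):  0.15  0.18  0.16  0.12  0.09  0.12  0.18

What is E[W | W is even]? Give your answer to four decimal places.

P(W is even) = 0.18 + 0.12 + 0.12 = 0.42.
E[W | W is even] = [0·0.18 + 2·0.12 + 4·0.12] / 0.42
 = 0.72 / 0.42
 = 12/7

1.7143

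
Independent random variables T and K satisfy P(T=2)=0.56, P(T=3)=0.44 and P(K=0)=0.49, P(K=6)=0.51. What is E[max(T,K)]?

E[max(T,K)] = Σ_t Σ_k max(t,k) · P(T=t)P(K=k)
 = 2·0.2744 + 6·0.2856 + 3·0.2156 + 6·0.2244
 = 0.5488 + 1.7136 + 0.6468 + 1.3464
 = 4.2556

4.2556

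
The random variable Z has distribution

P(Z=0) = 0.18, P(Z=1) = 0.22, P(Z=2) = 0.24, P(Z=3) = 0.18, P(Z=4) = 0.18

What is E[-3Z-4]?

E[-3Z-4] = Σ (-3z-4)·P(Z=z)
 = (-4)·0.18 + (-7)·0.22 + (-10)·0.24 + (-13)·0.18 + (-16)·0.18
 = (-0.72) + (-1.54) + (-2.4) + (-2.34) + (-2.88)
 = -9.88

-9.88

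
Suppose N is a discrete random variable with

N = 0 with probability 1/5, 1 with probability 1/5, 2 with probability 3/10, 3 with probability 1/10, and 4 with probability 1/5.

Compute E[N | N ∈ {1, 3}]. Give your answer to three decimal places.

1.667

P(N ∈ {1, 3}) = 1/5 + 1/10 = 3/10.
E[N | N ∈ {1, 3}] = [1·1/5 + 3·1/10] / (3/10)
 = 1/2 / (3/10)
 = 5/3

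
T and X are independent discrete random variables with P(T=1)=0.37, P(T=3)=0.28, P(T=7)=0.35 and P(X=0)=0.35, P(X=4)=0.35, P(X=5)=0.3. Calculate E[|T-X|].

2.957

E[|T-X|] = Σ_t Σ_x |t-x| · P(T=t)P(X=x)
 = 1·0.1295 + 3·0.1295 + 4·0.111 + 3·0.098 + 1·0.098 + 2·0.084 + 7·0.1225 + 3·0.1225 + 2·0.105
 = 0.1295 + 0.3885 + 0.444 + 0.294 + 0.098 + 0.168 + 0.8575 + 0.3675 + 0.21
 = 2.957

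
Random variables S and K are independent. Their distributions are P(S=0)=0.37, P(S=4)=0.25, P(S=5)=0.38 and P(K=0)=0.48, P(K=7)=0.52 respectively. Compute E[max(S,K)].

5.032

E[max(S,K)] = Σ_s Σ_k max(s,k) · P(S=s)P(K=k)
 = 0·0.1776 + 7·0.1924 + 4·0.12 + 7·0.13 + 5·0.1824 + 7·0.1976
 = 0 + 1.3468 + 0.48 + 0.91 + 0.912 + 1.3832
 = 5.032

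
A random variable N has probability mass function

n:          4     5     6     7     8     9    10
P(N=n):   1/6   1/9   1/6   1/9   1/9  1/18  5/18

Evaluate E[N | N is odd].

P(N is odd) = 1/9 + 1/9 + 1/18 = 5/18.
E[N | N is odd] = [5·1/9 + 7·1/9 + 9·1/18] / (5/18)
 = 11/6 / (5/18)
 = 33/5

6.6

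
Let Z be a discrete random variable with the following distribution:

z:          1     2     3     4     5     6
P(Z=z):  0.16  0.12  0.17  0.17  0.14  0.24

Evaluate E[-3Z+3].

-8.19

E[-3Z+3] = Σ (-3z+3)·P(Z=z)
 = 0·0.16 + (-3)·0.12 + (-6)·0.17 + (-9)·0.17 + (-12)·0.14 + (-15)·0.24
 = 0 + (-0.36) + (-1.02) + (-1.53) + (-1.68) + (-3.6)
 = -8.19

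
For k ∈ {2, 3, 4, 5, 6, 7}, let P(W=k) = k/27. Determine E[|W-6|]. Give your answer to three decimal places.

E[|W-6|] = Σ |w-6|·P(W=w)
 = 4·2/27 + 3·1/9 + 2·4/27 + 1·5/27 + 0·2/9 + 1·7/27
 = 8/27 + 1/3 + 8/27 + 5/27 + 0 + 7/27
 = 37/27

1.370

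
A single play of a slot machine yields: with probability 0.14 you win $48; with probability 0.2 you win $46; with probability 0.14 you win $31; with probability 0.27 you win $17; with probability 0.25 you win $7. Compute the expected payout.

E[payout] = 48·0.14 + 46·0.2 + 31·0.14 + 17·0.27 + 7·0.25
 = 6.72 + 9.2 + 4.34 + 4.59 + 1.75
 = 26.6

26.6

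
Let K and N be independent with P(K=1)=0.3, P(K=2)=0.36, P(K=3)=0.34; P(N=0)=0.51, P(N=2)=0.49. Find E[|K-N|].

1.354

E[|K-N|] = Σ_k Σ_n |k-n| · P(K=k)P(N=n)
 = 1·0.153 + 1·0.147 + 2·0.1836 + 0·0.1764 + 3·0.1734 + 1·0.1666
 = 0.153 + 0.147 + 0.3672 + 0 + 0.5202 + 0.1666
 = 1.354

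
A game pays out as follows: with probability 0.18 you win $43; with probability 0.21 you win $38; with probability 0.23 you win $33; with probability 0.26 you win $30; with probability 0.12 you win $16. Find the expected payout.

33.03

E[payout] = 43·0.18 + 38·0.21 + 33·0.23 + 30·0.26 + 16·0.12
 = 7.74 + 7.98 + 7.59 + 7.8 + 1.92
 = 33.03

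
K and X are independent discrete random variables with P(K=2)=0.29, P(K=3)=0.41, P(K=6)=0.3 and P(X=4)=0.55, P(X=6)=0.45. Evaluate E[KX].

E[KX] = Σ_k Σ_x kx · P(K=k)P(X=x)
 = 8·0.1595 + 12·0.1305 + 12·0.2255 + 18·0.1845 + 24·0.165 + 36·0.135
 = 1.276 + 1.566 + 2.706 + 3.321 + 3.96 + 4.86
 = 17.689

17.689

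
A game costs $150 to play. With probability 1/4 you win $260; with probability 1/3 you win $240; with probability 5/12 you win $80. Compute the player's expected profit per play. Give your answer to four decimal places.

E[payout] = 260·1/4 + 240·1/3 + 80·5/12
 = 65 + 80 + 100/3
 = 535/3
Net = 535/3 - 150 = 85/3

28.3333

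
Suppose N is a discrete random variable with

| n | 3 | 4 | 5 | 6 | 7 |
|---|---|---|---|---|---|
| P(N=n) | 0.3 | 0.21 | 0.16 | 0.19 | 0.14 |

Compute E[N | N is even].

4.95

P(N is even) = 0.21 + 0.19 = 0.4.
E[N | N is even] = [4·0.21 + 6·0.19] / 0.4
 = 1.98 / 0.4
 = 99/20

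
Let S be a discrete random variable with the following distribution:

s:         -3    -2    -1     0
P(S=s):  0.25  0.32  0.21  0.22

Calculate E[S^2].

E[S^2] = Σ s^2·P(S=s)
 = 9·0.25 + 4·0.32 + 1·0.21 + 0·0.22
 = 2.25 + 1.28 + 0.21 + 0
 = 3.74

3.74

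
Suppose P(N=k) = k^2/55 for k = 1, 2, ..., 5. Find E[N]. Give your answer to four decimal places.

E[N] = Σ n·P(N=n)
 = 1·1/55 + 2·4/55 + 3·9/55 + 4·16/55 + 5·5/11
 = 1/55 + 8/55 + 27/55 + 64/55 + 25/11
 = 45/11

4.0909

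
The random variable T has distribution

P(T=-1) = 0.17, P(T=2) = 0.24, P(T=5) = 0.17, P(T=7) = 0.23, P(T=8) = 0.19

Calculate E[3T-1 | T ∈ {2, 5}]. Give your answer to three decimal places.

8.732

P(T ∈ {2, 5}) = 0.24 + 0.17 = 0.41.
E[3T-1 | T ∈ {2, 5}] = [5·0.24 + 14·0.17] / 0.41
 = 3.58 / 0.41
 = 358/41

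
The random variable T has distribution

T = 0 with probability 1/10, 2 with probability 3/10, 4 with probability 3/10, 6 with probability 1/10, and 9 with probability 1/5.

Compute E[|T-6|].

E[|T-6|] = Σ |t-6|·P(T=t)
 = 6·1/10 + 4·3/10 + 2·3/10 + 0·1/10 + 3·1/5
 = 3/5 + 6/5 + 3/5 + 0 + 3/5
 = 3

3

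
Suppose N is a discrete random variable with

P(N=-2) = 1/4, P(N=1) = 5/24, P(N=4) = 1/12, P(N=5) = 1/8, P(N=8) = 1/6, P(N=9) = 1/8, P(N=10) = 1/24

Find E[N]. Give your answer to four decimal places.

E[N] = Σ n·P(N=n)
 = (-2)·1/4 + 1·5/24 + 4·1/12 + 5·1/8 + 8·1/6 + 9·1/8 + 10·1/24
 = (-1/2) + 5/24 + 1/3 + 5/8 + 4/3 + 9/8 + 5/12
 = 85/24

3.5417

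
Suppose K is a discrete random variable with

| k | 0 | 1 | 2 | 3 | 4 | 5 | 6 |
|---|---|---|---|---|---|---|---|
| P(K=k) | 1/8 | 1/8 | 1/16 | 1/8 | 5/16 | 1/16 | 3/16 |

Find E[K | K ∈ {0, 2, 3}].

1.6

P(K ∈ {0, 2, 3}) = 1/8 + 1/16 + 1/8 = 5/16.
E[K | K ∈ {0, 2, 3}] = [0·1/8 + 2·1/16 + 3·1/8] / (5/16)
 = 1/2 / (5/16)
 = 8/5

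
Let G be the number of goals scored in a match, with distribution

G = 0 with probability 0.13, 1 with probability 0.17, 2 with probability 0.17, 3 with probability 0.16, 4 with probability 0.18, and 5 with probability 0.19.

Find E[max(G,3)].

3.56

E[max(G,3)] = Σ max(g,3)·P(G=g)
 = 3·0.13 + 3·0.17 + 3·0.17 + 3·0.16 + 4·0.18 + 5·0.19
 = 0.39 + 0.51 + 0.51 + 0.48 + 0.72 + 0.95
 = 3.56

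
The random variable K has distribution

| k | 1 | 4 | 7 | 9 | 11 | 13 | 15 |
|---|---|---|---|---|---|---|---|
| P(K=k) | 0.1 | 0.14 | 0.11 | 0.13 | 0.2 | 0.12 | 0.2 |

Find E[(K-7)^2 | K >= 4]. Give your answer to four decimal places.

P(K >= 4) = 0.14 + 0.11 + 0.13 + 0.2 + 0.12 + 0.2 = 0.9.
E[(K-7)^2 | K >= 4] = [9·0.14 + 0·0.11 + 4·0.13 + 16·0.2 + 36·0.12 + 64·0.2] / 0.9
 = 22.1 / 0.9
 = 221/9

24.5556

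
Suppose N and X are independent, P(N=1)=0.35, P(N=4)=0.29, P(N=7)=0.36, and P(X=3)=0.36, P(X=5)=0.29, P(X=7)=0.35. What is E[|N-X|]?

2.6132

E[|N-X|] = Σ_n Σ_x |n-x| · P(N=n)P(X=x)
 = 2·0.126 + 4·0.1015 + 6·0.1225 + 1·0.1044 + 1·0.0841 + 3·0.1015 + 4·0.1296 + 2·0.1044 + 0·0.126
 = 0.252 + 0.406 + 0.735 + 0.1044 + 0.0841 + 0.3045 + 0.5184 + 0.2088 + 0
 = 2.6132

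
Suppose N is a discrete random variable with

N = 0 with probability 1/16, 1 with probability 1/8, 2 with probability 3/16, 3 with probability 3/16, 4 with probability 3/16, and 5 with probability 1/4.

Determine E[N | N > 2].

4.1

P(N > 2) = 3/16 + 3/16 + 1/4 = 5/8.
E[N | N > 2] = [3·3/16 + 4·3/16 + 5·1/4] / (5/8)
 = 41/16 / (5/8)
 = 41/10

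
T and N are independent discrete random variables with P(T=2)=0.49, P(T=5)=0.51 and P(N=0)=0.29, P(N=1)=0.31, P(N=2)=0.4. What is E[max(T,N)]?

3.53

E[max(T,N)] = Σ_t Σ_n max(t,n) · P(T=t)P(N=n)
 = 2·0.1421 + 2·0.1519 + 2·0.196 + 5·0.1479 + 5·0.1581 + 5·0.204
 = 0.2842 + 0.3038 + 0.392 + 0.7395 + 0.7905 + 1.02
 = 3.53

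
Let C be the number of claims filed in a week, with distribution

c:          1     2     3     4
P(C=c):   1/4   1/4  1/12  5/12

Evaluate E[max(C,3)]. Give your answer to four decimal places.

E[max(C,3)] = Σ max(c,3)·P(C=c)
 = 3·1/4 + 3·1/4 + 3·1/12 + 4·5/12
 = 3/4 + 3/4 + 1/4 + 5/3
 = 41/12

3.4167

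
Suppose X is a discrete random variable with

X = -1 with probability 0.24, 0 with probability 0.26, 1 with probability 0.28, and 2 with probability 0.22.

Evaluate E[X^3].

1.8

E[X^3] = Σ x^3·P(X=x)
 = (-1)·0.24 + 0·0.26 + 1·0.28 + 8·0.22
 = (-0.24) + 0 + 0.28 + 1.76
 = 1.8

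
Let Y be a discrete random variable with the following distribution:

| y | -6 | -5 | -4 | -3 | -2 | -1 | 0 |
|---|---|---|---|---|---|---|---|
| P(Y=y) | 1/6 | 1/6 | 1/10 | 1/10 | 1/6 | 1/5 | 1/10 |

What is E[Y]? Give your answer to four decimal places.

E[Y] = Σ y·P(Y=y)
 = (-6)·1/6 + (-5)·1/6 + (-4)·1/10 + (-3)·1/10 + (-2)·1/6 + (-1)·1/5 + 0·1/10
 = (-1) + (-5/6) + (-2/5) + (-3/10) + (-1/3) + (-1/5) + 0
 = -46/15

-3.0667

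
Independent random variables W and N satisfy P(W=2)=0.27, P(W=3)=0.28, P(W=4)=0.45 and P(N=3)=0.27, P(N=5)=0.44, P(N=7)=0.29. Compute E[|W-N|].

E[|W-N|] = Σ_w Σ_n |w-n| · P(W=w)P(N=n)
 = 1·0.0729 + 3·0.1188 + 5·0.0783 + 0·0.0756 + 2·0.1232 + 4·0.0812 + 1·0.1215 + 1·0.198 + 3·0.1305
 = 0.0729 + 0.3564 + 0.3915 + 0 + 0.2464 + 0.3248 + 0.1215 + 0.198 + 0.3915
 = 2.103

2.103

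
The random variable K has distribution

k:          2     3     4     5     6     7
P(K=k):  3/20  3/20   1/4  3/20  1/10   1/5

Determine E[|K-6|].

1.9

E[|K-6|] = Σ |k-6|·P(K=k)
 = 4·3/20 + 3·3/20 + 2·1/4 + 1·3/20 + 0·1/10 + 1·1/5
 = 3/5 + 9/20 + 1/2 + 3/20 + 0 + 1/5
 = 19/10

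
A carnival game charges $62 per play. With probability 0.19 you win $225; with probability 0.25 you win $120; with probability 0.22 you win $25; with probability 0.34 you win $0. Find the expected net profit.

E[payout] = 225·0.19 + 120·0.25 + 25·0.22 + 0·0.34
 = 42.75 + 30 + 5.5 + 0
 = 78.25
Net = 78.25 - 62 = 16.25

16.25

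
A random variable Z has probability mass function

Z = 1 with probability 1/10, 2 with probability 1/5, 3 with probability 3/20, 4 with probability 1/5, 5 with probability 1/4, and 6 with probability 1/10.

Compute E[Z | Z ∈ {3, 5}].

4.25

P(Z ∈ {3, 5}) = 3/20 + 1/4 = 2/5.
E[Z | Z ∈ {3, 5}] = [3·3/20 + 5·1/4] / (2/5)
 = 17/10 / (2/5)
 = 17/4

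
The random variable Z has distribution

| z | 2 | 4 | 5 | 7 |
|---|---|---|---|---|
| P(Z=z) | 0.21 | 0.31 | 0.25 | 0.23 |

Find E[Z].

E[Z] = Σ z·P(Z=z)
 = 2·0.21 + 4·0.31 + 5·0.25 + 7·0.23
 = 0.42 + 1.24 + 1.25 + 1.61
 = 4.52

4.52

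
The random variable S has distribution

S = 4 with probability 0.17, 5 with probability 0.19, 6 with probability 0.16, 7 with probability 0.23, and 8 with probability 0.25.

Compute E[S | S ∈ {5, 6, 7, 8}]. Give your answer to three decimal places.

P(S ∈ {5, 6, 7, 8}) = 0.19 + 0.16 + 0.23 + 0.25 = 0.83.
E[S | S ∈ {5, 6, 7, 8}] = [5·0.19 + 6·0.16 + 7·0.23 + 8·0.25] / 0.83
 = 5.52 / 0.83
 = 552/83

6.651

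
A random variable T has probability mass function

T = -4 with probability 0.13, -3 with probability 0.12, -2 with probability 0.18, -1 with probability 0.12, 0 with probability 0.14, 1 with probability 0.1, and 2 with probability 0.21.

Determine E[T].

E[T] = Σ t·P(T=t)
 = (-4)·0.13 + (-3)·0.12 + (-2)·0.18 + (-1)·0.12 + 0·0.14 + 1·0.1 + 2·0.21
 = (-0.52) + (-0.36) + (-0.36) + (-0.12) + 0 + 0.1 + 0.42
 = -0.84

-0.84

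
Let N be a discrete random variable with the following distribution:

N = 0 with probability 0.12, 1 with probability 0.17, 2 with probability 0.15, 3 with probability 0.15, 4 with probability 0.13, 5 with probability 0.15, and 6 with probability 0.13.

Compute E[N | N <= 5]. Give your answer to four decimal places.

P(N <= 5) = 0.12 + 0.17 + 0.15 + 0.15 + 0.13 + 0.15 = 0.87.
E[N | N <= 5] = [0·0.12 + 1·0.17 + 2·0.15 + 3·0.15 + 4·0.13 + 5·0.15] / 0.87
 = 2.19 / 0.87
 = 73/29

2.5172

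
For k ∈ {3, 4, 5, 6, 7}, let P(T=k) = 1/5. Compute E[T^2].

27

E[T^2] = Σ t^2·P(T=t)
 = 9·1/5 + 16·1/5 + 25·1/5 + 36·1/5 + 49·1/5
 = 9/5 + 16/5 + 5 + 36/5 + 49/5
 = 27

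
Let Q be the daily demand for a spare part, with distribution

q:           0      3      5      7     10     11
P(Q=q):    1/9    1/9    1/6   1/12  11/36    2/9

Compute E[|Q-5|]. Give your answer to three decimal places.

3.806

E[|Q-5|] = Σ |q-5|·P(Q=q)
 = 5·1/9 + 2·1/9 + 0·1/6 + 2·1/12 + 5·11/36 + 6·2/9
 = 5/9 + 2/9 + 0 + 1/6 + 55/36 + 4/3
 = 137/36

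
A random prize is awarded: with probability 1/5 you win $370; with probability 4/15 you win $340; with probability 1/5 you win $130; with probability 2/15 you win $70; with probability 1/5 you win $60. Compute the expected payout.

212

E[payout] = 370·1/5 + 340·4/15 + 130·1/5 + 70·2/15 + 60·1/5
 = 74 + 272/3 + 26 + 28/3 + 12
 = 212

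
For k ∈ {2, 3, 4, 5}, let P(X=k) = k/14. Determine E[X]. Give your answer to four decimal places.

3.8571

E[X] = Σ x·P(X=x)
 = 2·1/7 + 3·3/14 + 4·2/7 + 5·5/14
 = 2/7 + 9/14 + 8/7 + 25/14
 = 27/7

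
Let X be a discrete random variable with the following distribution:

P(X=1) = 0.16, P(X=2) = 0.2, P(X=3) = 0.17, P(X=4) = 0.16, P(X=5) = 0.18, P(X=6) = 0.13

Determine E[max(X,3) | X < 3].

P(X < 3) = 0.16 + 0.2 = 0.36.
E[max(X,3) | X < 3] = [3·0.16 + 3·0.2] / 0.36
 = 1.08 / 0.36
 = 3

3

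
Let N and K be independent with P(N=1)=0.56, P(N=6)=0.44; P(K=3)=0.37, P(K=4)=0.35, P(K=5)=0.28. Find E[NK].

E[NK] = Σ_n Σ_k nk · P(N=n)P(K=k)
 = 3·0.2072 + 4·0.196 + 5·0.1568 + 18·0.1628 + 24·0.154 + 30·0.1232
 = 0.6216 + 0.784 + 0.784 + 2.9304 + 3.696 + 3.696
 = 12.512

12.512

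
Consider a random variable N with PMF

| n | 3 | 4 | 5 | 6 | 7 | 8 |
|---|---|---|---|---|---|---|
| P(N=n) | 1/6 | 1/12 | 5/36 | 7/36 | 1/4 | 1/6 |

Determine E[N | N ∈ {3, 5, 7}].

5.3

P(N ∈ {3, 5, 7}) = 1/6 + 5/36 + 1/4 = 5/9.
E[N | N ∈ {3, 5, 7}] = [3·1/6 + 5·5/36 + 7·1/4] / (5/9)
 = 53/18 / (5/9)
 = 53/10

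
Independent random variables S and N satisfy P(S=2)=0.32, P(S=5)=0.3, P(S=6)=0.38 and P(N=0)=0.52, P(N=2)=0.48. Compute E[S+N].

E[S+N] = Σ_s Σ_n (s+n) · P(S=s)P(N=n)
 = 2·0.1664 + 4·0.1536 + 5·0.156 + 7·0.144 + 6·0.1976 + 8·0.1824
 = 0.3328 + 0.6144 + 0.78 + 1.008 + 1.1856 + 1.4592
 = 5.38

5.38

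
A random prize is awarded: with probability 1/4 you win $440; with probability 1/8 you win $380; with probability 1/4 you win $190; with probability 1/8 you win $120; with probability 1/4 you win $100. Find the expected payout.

245

E[payout] = 440·1/4 + 380·1/8 + 190·1/4 + 120·1/8 + 100·1/4
 = 110 + 95/2 + 95/2 + 15 + 25
 = 245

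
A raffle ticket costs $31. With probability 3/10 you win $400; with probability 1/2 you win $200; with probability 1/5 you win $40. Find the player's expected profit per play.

197

E[payout] = 400·3/10 + 200·1/2 + 40·1/5
 = 120 + 100 + 8
 = 228
Net = 228 - 31 = 197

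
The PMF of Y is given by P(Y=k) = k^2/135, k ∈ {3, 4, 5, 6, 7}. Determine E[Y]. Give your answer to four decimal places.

E[Y] = Σ y·P(Y=y)
 = 3·1/15 + 4·16/135 + 5·5/27 + 6·4/15 + 7·49/135
 = 1/5 + 64/135 + 25/27 + 8/5 + 343/135
 = 155/27

5.7407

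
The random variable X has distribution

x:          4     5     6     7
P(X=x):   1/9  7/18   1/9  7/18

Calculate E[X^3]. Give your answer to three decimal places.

213.111

E[X^3] = Σ x^3·P(X=x)
 = 64·1/9 + 125·7/18 + 216·1/9 + 343·7/18
 = 64/9 + 875/18 + 24 + 2401/18
 = 1918/9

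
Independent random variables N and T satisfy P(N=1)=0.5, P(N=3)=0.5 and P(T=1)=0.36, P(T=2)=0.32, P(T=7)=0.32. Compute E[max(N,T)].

E[max(N,T)] = Σ_n Σ_t max(n,t) · P(N=n)P(T=t)
 = 1·0.18 + 2·0.16 + 7·0.16 + 3·0.18 + 3·0.16 + 7·0.16
 = 0.18 + 0.32 + 1.12 + 0.54 + 0.48 + 1.12
 = 3.76

3.76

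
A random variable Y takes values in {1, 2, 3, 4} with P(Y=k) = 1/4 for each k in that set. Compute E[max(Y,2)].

E[max(Y,2)] = Σ max(y,2)·P(Y=y)
 = 2·1/4 + 2·1/4 + 3·1/4 + 4·1/4
 = 1/2 + 1/2 + 3/4 + 1
 = 11/4

2.75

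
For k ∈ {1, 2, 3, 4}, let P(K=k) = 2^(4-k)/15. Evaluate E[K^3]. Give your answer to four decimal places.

10.5333

E[K^3] = Σ k^3·P(K=k)
 = 1·8/15 + 8·4/15 + 27·2/15 + 64·1/15
 = 8/15 + 32/15 + 18/5 + 64/15
 = 158/15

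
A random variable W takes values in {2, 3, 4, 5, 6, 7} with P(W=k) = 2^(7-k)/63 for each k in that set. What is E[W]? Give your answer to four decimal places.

2.9048

E[W] = Σ w·P(W=w)
 = 2·32/63 + 3·16/63 + 4·8/63 + 5·4/63 + 6·2/63 + 7·1/63
 = 64/63 + 16/21 + 32/63 + 20/63 + 4/21 + 1/9
 = 61/21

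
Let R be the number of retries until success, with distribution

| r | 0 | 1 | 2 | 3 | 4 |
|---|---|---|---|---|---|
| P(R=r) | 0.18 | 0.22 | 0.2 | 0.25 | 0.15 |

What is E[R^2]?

5.67

E[R^2] = Σ r^2·P(R=r)
 = 0·0.18 + 1·0.22 + 4·0.2 + 9·0.25 + 16·0.15
 = 0 + 0.22 + 0.8 + 2.25 + 2.4
 = 5.67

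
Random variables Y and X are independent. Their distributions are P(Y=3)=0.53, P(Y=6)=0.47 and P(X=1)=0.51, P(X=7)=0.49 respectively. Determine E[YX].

17.3754

E[YX] = Σ_y Σ_x yx · P(Y=y)P(X=x)
 = 3·0.2703 + 21·0.2597 + 6·0.2397 + 42·0.2303
 = 0.8109 + 5.4537 + 1.4382 + 9.6726
 = 17.3754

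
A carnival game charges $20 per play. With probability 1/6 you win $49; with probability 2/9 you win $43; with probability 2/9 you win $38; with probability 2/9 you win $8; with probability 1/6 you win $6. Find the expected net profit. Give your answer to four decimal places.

E[payout] = 49·1/6 + 43·2/9 + 38·2/9 + 8·2/9 + 6·1/6
 = 49/6 + 86/9 + 76/9 + 16/9 + 1
 = 521/18
Net = 521/18 - 20 = 161/18

8.9444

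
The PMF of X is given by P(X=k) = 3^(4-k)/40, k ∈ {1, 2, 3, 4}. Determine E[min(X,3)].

E[min(X,3)] = Σ min(x,3)·P(X=x)
 = 1·27/40 + 2·9/40 + 3·3/40 + 3·1/40
 = 27/40 + 9/20 + 9/40 + 3/40
 = 57/40

1.425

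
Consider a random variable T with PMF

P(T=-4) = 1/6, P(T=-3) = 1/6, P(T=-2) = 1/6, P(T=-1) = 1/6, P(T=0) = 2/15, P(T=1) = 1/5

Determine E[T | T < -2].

P(T < -2) = 1/6 + 1/6 = 1/3.
E[T | T < -2] = [(-4)·1/6 + (-3)·1/6] / (1/3)
 = -7/6 / (1/3)
 = -7/2

-3.5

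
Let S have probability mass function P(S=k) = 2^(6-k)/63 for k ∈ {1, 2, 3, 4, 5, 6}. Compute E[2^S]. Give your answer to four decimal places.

E[2^S] = Σ 2^s·P(S=s)
 = 2·32/63 + 4·16/63 + 8·8/63 + 16·4/63 + 32·2/63 + 64·1/63
 = 64/63 + 64/63 + 64/63 + 64/63 + 64/63 + 64/63
 = 128/21

6.0952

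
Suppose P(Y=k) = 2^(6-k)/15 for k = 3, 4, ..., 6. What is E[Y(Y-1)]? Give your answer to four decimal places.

E[Y(Y-1)] = Σ y(y-1)·P(Y=y)
 = 6·8/15 + 12·4/15 + 20·2/15 + 30·1/15
 = 16/5 + 16/5 + 8/3 + 2
 = 166/15

11.0667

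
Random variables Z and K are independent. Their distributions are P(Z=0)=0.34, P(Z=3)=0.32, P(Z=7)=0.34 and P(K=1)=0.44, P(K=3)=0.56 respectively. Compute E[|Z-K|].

E[|Z-K|] = Σ_z Σ_k |z-k| · P(Z=z)P(K=k)
 = 1·0.1496 + 3·0.1904 + 2·0.1408 + 0·0.1792 + 6·0.1496 + 4·0.1904
 = 0.1496 + 0.5712 + 0.2816 + 0 + 0.8976 + 0.7616
 = 2.6616

2.6616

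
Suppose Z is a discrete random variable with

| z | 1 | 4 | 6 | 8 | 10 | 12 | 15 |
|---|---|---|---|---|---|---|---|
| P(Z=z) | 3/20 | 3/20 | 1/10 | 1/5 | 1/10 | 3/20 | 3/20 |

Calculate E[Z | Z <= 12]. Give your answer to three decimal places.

6.765

P(Z <= 12) = 3/20 + 3/20 + 1/10 + 1/5 + 1/10 + 3/20 = 17/20.
E[Z | Z <= 12] = [1·3/20 + 4·3/20 + 6·1/10 + 8·1/5 + 10·1/10 + 12·3/20] / (17/20)
 = 23/4 / (17/20)
 = 115/17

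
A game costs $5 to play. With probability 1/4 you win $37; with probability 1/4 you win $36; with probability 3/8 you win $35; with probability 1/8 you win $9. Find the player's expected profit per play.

27.5

E[payout] = 37·1/4 + 36·1/4 + 35·3/8 + 9·1/8
 = 37/4 + 9 + 105/8 + 9/8
 = 65/2
Net = 65/2 - 5 = 55/2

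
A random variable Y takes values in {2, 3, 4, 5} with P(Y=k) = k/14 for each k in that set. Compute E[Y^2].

16

E[Y^2] = Σ y^2·P(Y=y)
 = 4·1/7 + 9·3/14 + 16·2/7 + 25·5/14
 = 4/7 + 27/14 + 32/7 + 125/14
 = 16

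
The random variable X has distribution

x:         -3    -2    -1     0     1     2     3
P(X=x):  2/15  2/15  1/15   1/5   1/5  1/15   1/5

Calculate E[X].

0.2

E[X] = Σ x·P(X=x)
 = (-3)·2/15 + (-2)·2/15 + (-1)·1/15 + 0·1/5 + 1·1/5 + 2·1/15 + 3·1/5
 = (-2/5) + (-4/15) + (-1/15) + 0 + 1/5 + 2/15 + 3/5
 = 1/5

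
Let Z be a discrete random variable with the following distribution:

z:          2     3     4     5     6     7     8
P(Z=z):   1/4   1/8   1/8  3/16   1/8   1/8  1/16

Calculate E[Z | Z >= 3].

5.25

P(Z >= 3) = 1/8 + 1/8 + 3/16 + 1/8 + 1/8 + 1/16 = 3/4.
E[Z | Z >= 3] = [3·1/8 + 4·1/8 + 5·3/16 + 6·1/8 + 7·1/8 + 8·1/16] / (3/4)
 = 63/16 / (3/4)
 = 21/4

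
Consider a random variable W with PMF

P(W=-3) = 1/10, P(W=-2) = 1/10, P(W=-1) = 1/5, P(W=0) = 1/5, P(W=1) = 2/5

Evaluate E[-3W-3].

E[-3W-3] = Σ (-3w-3)·P(W=w)
 = 6·1/10 + 3·1/10 + 0·1/5 + (-3)·1/5 + (-6)·2/5
 = 3/5 + 3/10 + 0 + (-3/5) + (-12/5)
 = -21/10

-2.1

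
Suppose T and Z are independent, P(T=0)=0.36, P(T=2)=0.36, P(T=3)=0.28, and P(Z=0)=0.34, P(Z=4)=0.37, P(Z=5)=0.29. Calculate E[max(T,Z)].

E[max(T,Z)] = Σ_t Σ_z max(t,z) · P(T=t)P(Z=z)
 = 0·0.1224 + 4·0.1332 + 5·0.1044 + 2·0.1224 + 4·0.1332 + 5·0.1044 + 3·0.0952 + 4·0.1036 + 5·0.0812
 = 0 + 0.5328 + 0.522 + 0.2448 + 0.5328 + 0.522 + 0.2856 + 0.4144 + 0.406
 = 3.4604

3.4604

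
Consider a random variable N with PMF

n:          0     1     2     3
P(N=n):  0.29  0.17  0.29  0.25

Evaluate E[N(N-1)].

2.08

E[N(N-1)] = Σ n(n-1)·P(N=n)
 = 0·0.29 + 0·0.17 + 2·0.29 + 6·0.25
 = 0 + 0 + 0.58 + 1.5
 = 2.08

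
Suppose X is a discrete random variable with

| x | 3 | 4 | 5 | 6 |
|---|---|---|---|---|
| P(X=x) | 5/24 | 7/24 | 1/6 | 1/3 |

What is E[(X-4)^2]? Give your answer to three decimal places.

1.708

E[(X-4)^2] = Σ (x-4)^2·P(X=x)
 = 1·5/24 + 0·7/24 + 1·1/6 + 4·1/3
 = 5/24 + 0 + 1/6 + 4/3
 = 41/24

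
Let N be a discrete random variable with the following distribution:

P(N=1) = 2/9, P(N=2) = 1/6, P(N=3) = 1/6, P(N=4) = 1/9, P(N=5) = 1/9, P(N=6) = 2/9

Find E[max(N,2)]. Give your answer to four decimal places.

E[max(N,2)] = Σ max(n,2)·P(N=n)
 = 2·2/9 + 2·1/6 + 3·1/6 + 4·1/9 + 5·1/9 + 6·2/9
 = 4/9 + 1/3 + 1/2 + 4/9 + 5/9 + 4/3
 = 65/18

3.6111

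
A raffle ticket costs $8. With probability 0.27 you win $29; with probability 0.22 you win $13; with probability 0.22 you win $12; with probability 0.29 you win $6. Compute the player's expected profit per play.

7.07

E[payout] = 29·0.27 + 13·0.22 + 12·0.22 + 6·0.29
 = 7.83 + 2.86 + 2.64 + 1.74
 = 15.07
Net = 15.07 - 8 = 7.07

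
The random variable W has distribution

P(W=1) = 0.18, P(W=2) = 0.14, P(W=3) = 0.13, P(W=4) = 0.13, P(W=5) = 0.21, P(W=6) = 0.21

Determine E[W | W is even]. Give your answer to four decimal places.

4.2917

P(W is even) = 0.14 + 0.13 + 0.21 = 0.48.
E[W | W is even] = [2·0.14 + 4·0.13 + 6·0.21] / 0.48
 = 2.06 / 0.48
 = 103/24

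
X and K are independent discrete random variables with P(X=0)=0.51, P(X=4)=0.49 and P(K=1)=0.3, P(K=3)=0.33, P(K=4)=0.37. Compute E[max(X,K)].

E[max(X,K)] = Σ_x Σ_k max(x,k) · P(X=x)P(K=k)
 = 1·0.153 + 3·0.1683 + 4·0.1887 + 4·0.147 + 4·0.1617 + 4·0.1813
 = 0.153 + 0.5049 + 0.7548 + 0.588 + 0.6468 + 0.7252
 = 3.3727

3.3727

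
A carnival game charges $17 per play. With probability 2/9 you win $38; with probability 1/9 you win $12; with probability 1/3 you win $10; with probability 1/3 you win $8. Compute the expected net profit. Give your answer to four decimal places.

-1.2222

E[payout] = 38·2/9 + 12·1/9 + 10·1/3 + 8·1/3
 = 76/9 + 4/3 + 10/3 + 8/3
 = 142/9
Net = 142/9 - 17 = -11/9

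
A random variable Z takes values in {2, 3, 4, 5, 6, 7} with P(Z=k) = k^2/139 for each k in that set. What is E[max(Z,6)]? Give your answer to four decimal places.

6.3525

E[max(Z,6)] = Σ max(z,6)·P(Z=z)
 = 6·4/139 + 6·9/139 + 6·16/139 + 6·25/139 + 6·36/139 + 7·49/139
 = 24/139 + 54/139 + 96/139 + 150/139 + 216/139 + 343/139
 = 883/139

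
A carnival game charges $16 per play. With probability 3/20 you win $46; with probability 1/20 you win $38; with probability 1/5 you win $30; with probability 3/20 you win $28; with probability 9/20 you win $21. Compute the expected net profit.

E[payout] = 46·3/20 + 38·1/20 + 30·1/5 + 28·3/20 + 21·9/20
 = 69/10 + 19/10 + 6 + 21/5 + 189/20
 = 569/20
Net = 569/20 - 16 = 249/20

12.45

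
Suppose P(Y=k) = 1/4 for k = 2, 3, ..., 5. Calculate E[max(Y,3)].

E[max(Y,3)] = Σ max(y,3)·P(Y=y)
 = 3·1/4 + 3·1/4 + 4·1/4 + 5·1/4
 = 3/4 + 3/4 + 1 + 5/4
 = 15/4

3.75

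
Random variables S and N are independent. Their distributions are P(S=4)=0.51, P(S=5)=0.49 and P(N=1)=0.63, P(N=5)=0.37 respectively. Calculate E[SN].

11.1352

E[SN] = Σ_s Σ_n sn · P(S=s)P(N=n)
 = 4·0.3213 + 20·0.1887 + 5·0.3087 + 25·0.1813
 = 1.2852 + 3.774 + 1.5435 + 4.5325
 = 11.1352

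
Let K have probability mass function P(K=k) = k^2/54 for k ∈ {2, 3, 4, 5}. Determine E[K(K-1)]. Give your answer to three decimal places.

13.963

E[K(K-1)] = Σ k(k-1)·P(K=k)
 = 2·2/27 + 6·1/6 + 12·8/27 + 20·25/54
 = 4/27 + 1 + 32/9 + 250/27
 = 377/27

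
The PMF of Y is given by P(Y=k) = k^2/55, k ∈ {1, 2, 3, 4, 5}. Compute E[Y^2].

17.8

E[Y^2] = Σ y^2·P(Y=y)
 = 1·1/55 + 4·4/55 + 9·9/55 + 16·16/55 + 25·5/11
 = 1/55 + 16/55 + 81/55 + 256/55 + 125/11
 = 89/5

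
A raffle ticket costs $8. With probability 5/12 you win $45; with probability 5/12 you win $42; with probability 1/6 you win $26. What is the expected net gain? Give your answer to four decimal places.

E[payout] = 45·5/12 + 42·5/12 + 26·1/6
 = 75/4 + 35/2 + 13/3
 = 487/12
Net = 487/12 - 8 = 391/12

32.5833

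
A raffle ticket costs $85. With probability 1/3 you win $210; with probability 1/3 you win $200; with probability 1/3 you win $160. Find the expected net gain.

E[payout] = 210·1/3 + 200·1/3 + 160·1/3
 = 70 + 200/3 + 160/3
 = 190
Net = 190 - 85 = 105

105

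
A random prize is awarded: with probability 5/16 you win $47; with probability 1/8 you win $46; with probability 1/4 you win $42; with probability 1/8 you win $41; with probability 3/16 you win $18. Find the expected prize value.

E[payout] = 47·5/16 + 46·1/8 + 42·1/4 + 41·1/8 + 18·3/16
 = 235/16 + 23/4 + 21/2 + 41/8 + 27/8
 = 631/16

39.4375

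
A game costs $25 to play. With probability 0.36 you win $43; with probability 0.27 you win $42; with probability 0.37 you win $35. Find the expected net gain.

E[payout] = 43·0.36 + 42·0.27 + 35·0.37
 = 15.48 + 11.34 + 12.95
 = 39.77
Net = 39.77 - 25 = 14.77

14.77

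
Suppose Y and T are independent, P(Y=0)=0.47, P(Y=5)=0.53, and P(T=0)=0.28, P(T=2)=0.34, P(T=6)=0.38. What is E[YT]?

E[YT] = Σ_y Σ_t yt · P(Y=y)P(T=t)
 = 0·0.1316 + 0·0.1598 + 0·0.1786 + 0·0.1484 + 10·0.1802 + 30·0.2014
 = 0 + 0 + 0 + 0 + 1.802 + 6.042
 = 7.844

7.844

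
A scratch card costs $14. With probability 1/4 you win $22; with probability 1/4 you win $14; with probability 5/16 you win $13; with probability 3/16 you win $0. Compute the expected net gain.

E[payout] = 22·1/4 + 14·1/4 + 13·5/16 + 0·3/16
 = 11/2 + 7/2 + 65/16 + 0
 = 209/16
Net = 209/16 - 14 = -15/16

-0.9375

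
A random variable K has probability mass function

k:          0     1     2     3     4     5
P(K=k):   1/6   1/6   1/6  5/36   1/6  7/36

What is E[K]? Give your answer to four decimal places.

E[K] = Σ k·P(K=k)
 = 0·1/6 + 1·1/6 + 2·1/6 + 3·5/36 + 4·1/6 + 5·7/36
 = 0 + 1/6 + 1/3 + 5/12 + 2/3 + 35/36
 = 23/9

2.5556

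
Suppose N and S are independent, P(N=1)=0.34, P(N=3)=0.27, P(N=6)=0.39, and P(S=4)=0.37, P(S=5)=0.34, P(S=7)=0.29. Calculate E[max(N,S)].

E[max(N,S)] = Σ_n Σ_s max(n,s) · P(N=n)P(S=s)
 = 4·0.1258 + 5·0.1156 + 7·0.0986 + 4·0.0999 + 5·0.0918 + 7·0.0783 + 6·0.1443 + 6·0.1326 + 7·0.1131
 = 0.5032 + 0.578 + 0.6902 + 0.3996 + 0.459 + 0.5481 + 0.8658 + 0.7956 + 0.7917
 = 5.6312

5.6312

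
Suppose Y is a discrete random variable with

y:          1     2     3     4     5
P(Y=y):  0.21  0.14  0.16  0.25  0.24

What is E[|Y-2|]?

E[|Y-2|] = Σ |y-2|·P(Y=y)
 = 1·0.21 + 0·0.14 + 1·0.16 + 2·0.25 + 3·0.24
 = 0.21 + 0 + 0.16 + 0.5 + 0.72
 = 1.59

1.59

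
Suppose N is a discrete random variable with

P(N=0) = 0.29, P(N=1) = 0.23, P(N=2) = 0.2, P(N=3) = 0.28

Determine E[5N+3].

E[5N+3] = Σ (5n+3)·P(N=n)
 = 3·0.29 + 8·0.23 + 13·0.2 + 18·0.28
 = 0.87 + 1.84 + 2.6 + 5.04
 = 10.35

10.35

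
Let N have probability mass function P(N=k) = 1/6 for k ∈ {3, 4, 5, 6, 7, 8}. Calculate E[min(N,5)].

E[min(N,5)] = Σ min(n,5)·P(N=n)
 = 3·1/6 + 4·1/6 + 5·1/6 + 5·1/6 + 5·1/6 + 5·1/6
 = 1/2 + 2/3 + 5/6 + 5/6 + 5/6 + 5/6
 = 9/2

4.5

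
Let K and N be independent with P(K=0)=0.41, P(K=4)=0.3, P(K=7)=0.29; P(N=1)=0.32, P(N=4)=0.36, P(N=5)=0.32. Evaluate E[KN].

10.8528

E[KN] = Σ_k Σ_n kn · P(K=k)P(N=n)
 = 0·0.1312 + 0·0.1476 + 0·0.1312 + 4·0.096 + 16·0.108 + 20·0.096 + 7·0.0928 + 28·0.1044 + 35·0.0928
 = 0 + 0 + 0 + 0.384 + 1.728 + 1.92 + 0.6496 + 2.9232 + 3.248
 = 10.8528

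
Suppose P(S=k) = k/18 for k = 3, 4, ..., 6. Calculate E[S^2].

E[S^2] = Σ s^2·P(S=s)
 = 9·1/6 + 16·2/9 + 25·5/18 + 36·1/3
 = 3/2 + 32/9 + 125/18 + 12
 = 24

24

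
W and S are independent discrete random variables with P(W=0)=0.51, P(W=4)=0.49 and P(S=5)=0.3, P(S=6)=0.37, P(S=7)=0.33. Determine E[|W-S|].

E[|W-S|] = Σ_w Σ_s |w-s| · P(W=w)P(S=s)
 = 5·0.153 + 6·0.1887 + 7·0.1683 + 1·0.147 + 2·0.1813 + 3·0.1617
 = 0.765 + 1.1322 + 1.1781 + 0.147 + 0.3626 + 0.4851
 = 4.07

4.07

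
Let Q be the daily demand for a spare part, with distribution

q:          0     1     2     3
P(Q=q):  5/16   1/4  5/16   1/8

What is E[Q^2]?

E[Q^2] = Σ q^2·P(Q=q)
 = 0·5/16 + 1·1/4 + 4·5/16 + 9·1/8
 = 0 + 1/4 + 5/4 + 9/8
 = 21/8

2.625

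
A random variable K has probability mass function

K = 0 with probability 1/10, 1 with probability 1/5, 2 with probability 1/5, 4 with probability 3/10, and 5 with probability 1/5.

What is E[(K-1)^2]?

E[(K-1)^2] = Σ (k-1)^2·P(K=k)
 = 1·1/10 + 0·1/5 + 1·1/5 + 9·3/10 + 16·1/5
 = 1/10 + 0 + 1/5 + 27/10 + 16/5
 = 31/5

6.2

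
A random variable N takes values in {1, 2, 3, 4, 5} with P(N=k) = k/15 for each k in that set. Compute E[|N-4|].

1

E[|N-4|] = Σ |n-4|·P(N=n)
 = 3·1/15 + 2·2/15 + 1·1/5 + 0·4/15 + 1·1/3
 = 1/5 + 4/15 + 1/5 + 0 + 1/3
 = 1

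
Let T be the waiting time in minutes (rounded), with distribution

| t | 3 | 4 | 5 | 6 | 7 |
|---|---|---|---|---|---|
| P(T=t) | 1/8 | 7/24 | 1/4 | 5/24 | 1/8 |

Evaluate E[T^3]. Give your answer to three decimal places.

141.167

E[T^3] = Σ t^3·P(T=t)
 = 27·1/8 + 64·7/24 + 125·1/4 + 216·5/24 + 343·1/8
 = 27/8 + 56/3 + 125/4 + 45 + 343/8
 = 847/6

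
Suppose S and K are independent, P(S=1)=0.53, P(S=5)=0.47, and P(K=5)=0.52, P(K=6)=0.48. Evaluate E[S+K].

8.36

E[S+K] = Σ_s Σ_k (s+k) · P(S=s)P(K=k)
 = 6·0.2756 + 7·0.2544 + 10·0.2444 + 11·0.2256
 = 1.6536 + 1.7808 + 2.444 + 2.4816
 = 8.36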